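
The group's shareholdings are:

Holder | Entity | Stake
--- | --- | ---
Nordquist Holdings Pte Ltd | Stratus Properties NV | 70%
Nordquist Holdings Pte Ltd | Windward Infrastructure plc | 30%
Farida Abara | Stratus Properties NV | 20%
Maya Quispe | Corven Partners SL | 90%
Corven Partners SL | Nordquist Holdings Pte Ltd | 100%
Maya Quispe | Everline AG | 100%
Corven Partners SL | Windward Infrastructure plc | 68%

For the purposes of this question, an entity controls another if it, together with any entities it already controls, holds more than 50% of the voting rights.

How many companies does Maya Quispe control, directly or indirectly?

Maya holds 90% of Corven, so Maya controls Corven.
Corven holds 100% of Nordquist, so Maya controls Nordquist.
Nordquist and Corven together hold 30% + 68% = 98% of Windward, so Maya controls Windward.
Nordquist holds 70% of Stratus, so Maya controls Stratus.
Maya holds 100% of Everline, so Maya controls Everline.
Maya controls 5 companies.

5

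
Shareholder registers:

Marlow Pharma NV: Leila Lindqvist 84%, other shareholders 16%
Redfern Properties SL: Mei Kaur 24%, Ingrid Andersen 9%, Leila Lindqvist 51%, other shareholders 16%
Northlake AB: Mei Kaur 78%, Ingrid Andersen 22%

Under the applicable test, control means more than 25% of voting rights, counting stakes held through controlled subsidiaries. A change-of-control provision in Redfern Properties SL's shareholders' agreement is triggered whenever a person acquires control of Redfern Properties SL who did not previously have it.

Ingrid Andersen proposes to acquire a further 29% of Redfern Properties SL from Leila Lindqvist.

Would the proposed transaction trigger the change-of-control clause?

Yes

The purchase adds only to Ingrid's holdings (Leila's stake shrinks), so Ingrid is the only person who could newly come to control Redfern.
Ingrid's largest direct stake is 22% in Northlake, which does not meet the threshold, so Ingrid controls no company.
In Redfern, Ingrid's side holds only 9%, not > 25%.
So before the transaction, Ingrid does not control Redfern.
After the purchase, Ingrid's direct stake in Redfern rises to 9% + 29% = 38%, and Leila's stake falls to 22%.
Ingrid holds 38% of Redfern, so Ingrid controls Redfern.
Ingrid did not control Redfern before and does after, so the clause is triggered.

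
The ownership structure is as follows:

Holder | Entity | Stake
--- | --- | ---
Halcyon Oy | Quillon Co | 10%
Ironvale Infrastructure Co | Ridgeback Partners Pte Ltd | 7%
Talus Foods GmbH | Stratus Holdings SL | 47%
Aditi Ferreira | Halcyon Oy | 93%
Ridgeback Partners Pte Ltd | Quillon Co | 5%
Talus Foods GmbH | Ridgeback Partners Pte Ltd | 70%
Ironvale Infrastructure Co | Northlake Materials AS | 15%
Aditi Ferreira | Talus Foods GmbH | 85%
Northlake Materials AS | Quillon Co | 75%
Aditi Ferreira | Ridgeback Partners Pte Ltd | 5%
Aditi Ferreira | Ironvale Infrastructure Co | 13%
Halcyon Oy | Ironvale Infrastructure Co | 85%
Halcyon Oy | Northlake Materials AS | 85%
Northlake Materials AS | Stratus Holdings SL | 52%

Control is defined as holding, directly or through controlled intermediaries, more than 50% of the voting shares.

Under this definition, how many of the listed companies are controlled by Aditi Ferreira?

Aditi holds 93% of Halcyon, so Aditi controls Halcyon.
Aditi holds 85% of Talus, so Aditi controls Talus.
Aditi and Halcyon together hold 13% + 85% = 98% of Ironvale, so Aditi controls Ironvale.
Talus and Aditi and Ironvale together hold 70% + 5% + 7% = 82% of Ridgeback, so Aditi controls Ridgeback.
Ironvale and Halcyon together hold 15% + 85% = 100% of Northlake, so Aditi controls Northlake.
Ridgeback and Northlake and Halcyon together hold 5% + 75% + 10% = 90% of Quillon, so Aditi controls Quillon.
Northlake and Talus together hold 52% + 47% = 99% of Stratus, so Aditi controls Stratus.
Aditi controls 7 companies.

7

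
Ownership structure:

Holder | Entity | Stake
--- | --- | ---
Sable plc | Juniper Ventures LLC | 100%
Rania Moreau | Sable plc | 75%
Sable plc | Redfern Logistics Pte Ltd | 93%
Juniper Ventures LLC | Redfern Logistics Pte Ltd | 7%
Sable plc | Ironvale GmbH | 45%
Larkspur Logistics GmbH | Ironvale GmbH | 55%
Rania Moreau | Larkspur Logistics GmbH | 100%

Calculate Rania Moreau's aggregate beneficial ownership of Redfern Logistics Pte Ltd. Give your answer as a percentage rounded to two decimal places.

Rania reaches Redfern along 2 paths.
Via Sable: 75% × 93% = 69.75%.
Via Sable → Juniper: 75% × 100% × 7% = 5.25%.
Total: 69.75% + 5.25% = 75%.
Rounded: 75.00%.

75.00%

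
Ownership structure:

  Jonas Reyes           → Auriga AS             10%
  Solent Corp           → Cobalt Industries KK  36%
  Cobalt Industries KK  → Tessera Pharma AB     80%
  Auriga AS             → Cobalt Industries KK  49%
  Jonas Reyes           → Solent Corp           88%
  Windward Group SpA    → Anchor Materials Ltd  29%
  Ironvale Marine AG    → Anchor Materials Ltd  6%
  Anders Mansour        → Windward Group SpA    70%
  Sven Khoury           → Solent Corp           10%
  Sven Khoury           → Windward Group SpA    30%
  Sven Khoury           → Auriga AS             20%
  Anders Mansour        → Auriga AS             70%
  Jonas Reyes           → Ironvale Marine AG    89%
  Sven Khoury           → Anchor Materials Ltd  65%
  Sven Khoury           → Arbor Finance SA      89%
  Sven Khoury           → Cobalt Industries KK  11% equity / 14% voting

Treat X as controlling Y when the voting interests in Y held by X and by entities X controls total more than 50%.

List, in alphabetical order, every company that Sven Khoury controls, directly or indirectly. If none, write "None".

Sven holds 65% of Anchor, so Sven controls Anchor.
Sven holds 89% of Arbor, so Sven controls Arbor.
No other company's threshold is met.

Anchor Materials Ltd, Arbor Finance SA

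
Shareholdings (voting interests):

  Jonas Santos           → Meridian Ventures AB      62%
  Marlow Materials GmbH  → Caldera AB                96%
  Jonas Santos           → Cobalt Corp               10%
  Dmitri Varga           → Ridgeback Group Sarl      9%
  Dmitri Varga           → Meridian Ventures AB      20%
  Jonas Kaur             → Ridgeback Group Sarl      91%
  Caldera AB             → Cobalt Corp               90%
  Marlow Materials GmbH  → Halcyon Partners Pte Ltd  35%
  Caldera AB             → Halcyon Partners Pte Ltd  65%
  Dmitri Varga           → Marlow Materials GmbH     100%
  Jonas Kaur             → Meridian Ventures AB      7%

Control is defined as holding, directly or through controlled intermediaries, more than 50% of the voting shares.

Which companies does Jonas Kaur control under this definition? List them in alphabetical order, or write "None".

Jonas Kaur holds 91% of Ridgeback, so Jonas Kaur controls Ridgeback.
No other company's threshold is met.

Ridgeback Group Sarl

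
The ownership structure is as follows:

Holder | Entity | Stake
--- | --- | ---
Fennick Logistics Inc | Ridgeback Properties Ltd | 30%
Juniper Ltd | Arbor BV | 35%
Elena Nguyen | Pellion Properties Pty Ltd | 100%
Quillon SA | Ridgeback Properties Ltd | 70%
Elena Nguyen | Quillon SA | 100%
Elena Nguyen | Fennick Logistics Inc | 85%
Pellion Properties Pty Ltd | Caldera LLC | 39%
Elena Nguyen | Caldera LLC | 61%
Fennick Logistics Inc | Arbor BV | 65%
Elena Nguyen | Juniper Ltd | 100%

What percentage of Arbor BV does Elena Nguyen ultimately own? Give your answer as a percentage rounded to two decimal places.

90.25%

Elena reaches Arbor along 2 paths.
Via Fennick: 85% × 65% = 55.25%.
Via Juniper: 100% × 35% = 35%.
Total: 55.25% + 35% = 90.25%.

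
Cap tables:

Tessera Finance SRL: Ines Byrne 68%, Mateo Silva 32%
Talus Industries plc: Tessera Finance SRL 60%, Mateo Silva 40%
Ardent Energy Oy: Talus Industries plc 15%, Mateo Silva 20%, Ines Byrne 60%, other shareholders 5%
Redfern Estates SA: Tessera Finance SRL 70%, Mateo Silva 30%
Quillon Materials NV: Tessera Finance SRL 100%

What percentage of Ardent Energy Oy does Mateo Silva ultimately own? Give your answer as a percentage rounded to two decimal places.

28.88%

Mateo reaches Ardent along 3 paths.
Via Tessera → Talus: 32% × 60% × 15% = 2.88%.
Via Talus: 40% × 15% = 6%.
Direct stake: 20% = 20%.
Total: 2.88% + 6% + 20% = 28.88%.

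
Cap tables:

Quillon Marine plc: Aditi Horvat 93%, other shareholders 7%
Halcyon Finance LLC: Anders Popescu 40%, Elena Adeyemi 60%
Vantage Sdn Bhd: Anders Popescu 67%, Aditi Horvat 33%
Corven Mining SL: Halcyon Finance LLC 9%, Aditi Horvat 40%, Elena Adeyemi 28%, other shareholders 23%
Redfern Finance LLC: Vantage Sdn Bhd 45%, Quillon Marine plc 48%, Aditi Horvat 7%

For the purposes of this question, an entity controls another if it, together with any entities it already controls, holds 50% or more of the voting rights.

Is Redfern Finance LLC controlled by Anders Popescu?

Anders holds 67% of Vantage, so Anders controls Vantage.
In Redfern, Anders's side holds only 45%, not ≥ 50%.
So Anders does not control Redfern.

No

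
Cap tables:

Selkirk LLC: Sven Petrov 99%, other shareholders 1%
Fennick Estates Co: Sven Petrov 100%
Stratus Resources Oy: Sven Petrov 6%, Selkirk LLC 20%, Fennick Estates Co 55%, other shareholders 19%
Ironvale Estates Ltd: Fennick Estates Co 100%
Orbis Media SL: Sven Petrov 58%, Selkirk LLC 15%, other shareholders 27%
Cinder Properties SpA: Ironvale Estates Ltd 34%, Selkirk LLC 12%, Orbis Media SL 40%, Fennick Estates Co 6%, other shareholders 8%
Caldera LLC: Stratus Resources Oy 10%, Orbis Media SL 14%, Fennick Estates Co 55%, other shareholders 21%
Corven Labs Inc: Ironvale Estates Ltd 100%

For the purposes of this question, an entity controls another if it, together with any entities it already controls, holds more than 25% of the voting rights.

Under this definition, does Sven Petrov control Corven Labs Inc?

Sven holds 100% of Fennick, so Sven controls Fennick.
Fennick holds 100% of Ironvale, so Sven controls Ironvale.
Ironvale holds 100% of Corven, so Sven controls Corven.

Yes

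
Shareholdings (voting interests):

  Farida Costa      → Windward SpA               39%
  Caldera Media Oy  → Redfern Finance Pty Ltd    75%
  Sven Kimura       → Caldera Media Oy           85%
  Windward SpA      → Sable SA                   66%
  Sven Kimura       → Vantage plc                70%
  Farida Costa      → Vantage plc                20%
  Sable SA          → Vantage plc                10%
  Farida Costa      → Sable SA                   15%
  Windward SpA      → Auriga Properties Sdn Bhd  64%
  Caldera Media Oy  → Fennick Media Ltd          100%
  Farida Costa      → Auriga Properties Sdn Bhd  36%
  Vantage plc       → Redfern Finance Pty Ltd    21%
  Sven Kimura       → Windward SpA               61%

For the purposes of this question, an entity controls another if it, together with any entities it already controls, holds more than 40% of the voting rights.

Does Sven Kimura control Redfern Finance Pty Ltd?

Yes

Sven holds 61% of Windward, so Sven controls Windward.
Windward holds 66% of Sable, so Sven controls Sable.
Sven and Sable together hold 70% + 10% = 80% of Vantage, so Sven controls Vantage.
Sven holds 85% of Caldera, so Sven controls Caldera.
Vantage and Caldera together hold 21% + 75% = 96% of Redfern, so Sven controls Redfern.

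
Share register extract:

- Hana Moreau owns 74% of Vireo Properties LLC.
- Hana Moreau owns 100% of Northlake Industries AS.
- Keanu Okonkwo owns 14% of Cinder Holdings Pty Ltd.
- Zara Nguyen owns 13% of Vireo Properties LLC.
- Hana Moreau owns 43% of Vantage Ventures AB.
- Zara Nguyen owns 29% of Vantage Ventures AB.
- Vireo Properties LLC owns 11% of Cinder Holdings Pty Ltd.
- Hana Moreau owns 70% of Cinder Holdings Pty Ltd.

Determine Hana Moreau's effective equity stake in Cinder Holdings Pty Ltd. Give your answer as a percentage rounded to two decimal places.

78.14%

Hana reaches Cinder along 2 paths.
Via Vireo: 74% × 11% = 8.14%.
Direct stake: 70% = 70%.
Total: 8.14% + 70% = 78.14%.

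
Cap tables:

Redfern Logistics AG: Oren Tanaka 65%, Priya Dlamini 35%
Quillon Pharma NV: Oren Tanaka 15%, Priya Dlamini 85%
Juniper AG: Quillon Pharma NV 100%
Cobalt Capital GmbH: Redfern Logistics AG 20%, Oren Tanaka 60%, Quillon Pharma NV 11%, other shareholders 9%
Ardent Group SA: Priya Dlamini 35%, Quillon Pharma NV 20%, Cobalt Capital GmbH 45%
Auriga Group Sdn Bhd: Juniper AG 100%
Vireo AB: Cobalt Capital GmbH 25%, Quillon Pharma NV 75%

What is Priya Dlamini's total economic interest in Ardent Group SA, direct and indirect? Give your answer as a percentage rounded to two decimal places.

Priya reaches Ardent along 4 paths.
Direct stake: 35% = 35%.
Via Quillon: 85% × 20% = 17%.
Via Redfern → Cobalt: 35% × 20% × 45% = 3.15%.
Via Quillon → Cobalt: 85% × 11% × 45% = 4.2075%.
Total: 35% + 17% + 3.15% + 4.2075% = 59.3575%.
Rounded: 59.36%.

59.36%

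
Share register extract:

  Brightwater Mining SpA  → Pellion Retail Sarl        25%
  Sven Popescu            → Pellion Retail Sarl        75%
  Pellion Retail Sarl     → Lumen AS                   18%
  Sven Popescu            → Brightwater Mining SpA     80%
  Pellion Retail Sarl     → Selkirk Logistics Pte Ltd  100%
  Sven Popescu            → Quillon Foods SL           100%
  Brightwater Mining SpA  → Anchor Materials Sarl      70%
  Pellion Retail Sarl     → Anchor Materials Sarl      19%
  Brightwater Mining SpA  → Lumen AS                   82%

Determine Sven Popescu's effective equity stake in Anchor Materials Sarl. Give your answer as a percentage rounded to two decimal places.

74.05%

Sven reaches Anchor along 3 paths.
Via Pellion: 75% × 19% = 14.25%.
Via Brightwater → Pellion: 80% × 25% × 19% = 3.8%.
Via Brightwater: 80% × 70% = 56%.
Total: 14.25% + 3.8% + 56% = 74.05%.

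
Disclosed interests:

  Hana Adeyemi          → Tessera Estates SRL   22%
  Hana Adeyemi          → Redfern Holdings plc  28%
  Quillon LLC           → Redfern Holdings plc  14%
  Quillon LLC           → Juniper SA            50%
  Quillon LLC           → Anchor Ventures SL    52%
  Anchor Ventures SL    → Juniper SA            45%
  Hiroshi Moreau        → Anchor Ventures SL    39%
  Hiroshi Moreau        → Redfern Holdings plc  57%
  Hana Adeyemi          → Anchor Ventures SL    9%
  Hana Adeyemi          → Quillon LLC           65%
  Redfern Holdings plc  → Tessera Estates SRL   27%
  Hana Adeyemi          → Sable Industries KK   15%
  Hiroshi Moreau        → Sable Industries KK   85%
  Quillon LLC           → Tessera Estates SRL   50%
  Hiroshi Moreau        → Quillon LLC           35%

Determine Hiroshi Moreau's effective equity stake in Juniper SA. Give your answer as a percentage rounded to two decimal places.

Hiroshi reaches Juniper along 3 paths.
Via Anchor: 39% × 45% = 17.55%.
Via Quillon → Anchor: 35% × 52% × 45% = 8.19%.
Via Quillon: 35% × 50% = 17.5%.
Total: 17.55% + 8.19% + 17.5% = 43.24%.

43.24%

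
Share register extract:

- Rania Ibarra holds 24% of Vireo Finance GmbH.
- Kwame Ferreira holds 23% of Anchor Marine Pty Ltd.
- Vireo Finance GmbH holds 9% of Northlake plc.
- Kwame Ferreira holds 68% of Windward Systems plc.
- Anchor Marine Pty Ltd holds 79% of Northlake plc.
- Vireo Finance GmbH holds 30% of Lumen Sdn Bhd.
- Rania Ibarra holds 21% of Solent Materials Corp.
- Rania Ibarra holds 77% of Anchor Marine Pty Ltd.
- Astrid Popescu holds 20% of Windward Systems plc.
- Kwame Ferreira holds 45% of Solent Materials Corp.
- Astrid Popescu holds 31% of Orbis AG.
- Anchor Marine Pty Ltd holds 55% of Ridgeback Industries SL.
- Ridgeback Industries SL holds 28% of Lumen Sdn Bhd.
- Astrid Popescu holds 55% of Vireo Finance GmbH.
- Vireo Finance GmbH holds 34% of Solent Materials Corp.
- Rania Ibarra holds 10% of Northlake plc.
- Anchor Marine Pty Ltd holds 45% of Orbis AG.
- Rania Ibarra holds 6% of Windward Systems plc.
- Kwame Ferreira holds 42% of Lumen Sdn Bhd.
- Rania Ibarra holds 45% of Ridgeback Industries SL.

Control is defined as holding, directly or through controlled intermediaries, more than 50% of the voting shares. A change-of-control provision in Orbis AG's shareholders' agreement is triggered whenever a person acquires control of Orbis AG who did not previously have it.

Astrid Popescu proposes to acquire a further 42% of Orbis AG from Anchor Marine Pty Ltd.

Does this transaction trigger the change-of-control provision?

Yes

The purchase adds only to Astrid's holdings (Anchor's stake shrinks), so Astrid is the only person who could newly come to control Orbis.
Astrid holds 55% of Vireo, so Astrid controls Vireo.
In Orbis, Astrid's side holds only 31%, not > 50%.
So before the transaction, Astrid does not control Orbis.
After the purchase, Astrid's direct stake in Orbis rises to 31% + 42% = 73%, and Anchor's stake falls to 3%.
Astrid holds 73% of Orbis, so Astrid controls Orbis.
Astrid did not control Orbis before and does after, so the clause is triggered.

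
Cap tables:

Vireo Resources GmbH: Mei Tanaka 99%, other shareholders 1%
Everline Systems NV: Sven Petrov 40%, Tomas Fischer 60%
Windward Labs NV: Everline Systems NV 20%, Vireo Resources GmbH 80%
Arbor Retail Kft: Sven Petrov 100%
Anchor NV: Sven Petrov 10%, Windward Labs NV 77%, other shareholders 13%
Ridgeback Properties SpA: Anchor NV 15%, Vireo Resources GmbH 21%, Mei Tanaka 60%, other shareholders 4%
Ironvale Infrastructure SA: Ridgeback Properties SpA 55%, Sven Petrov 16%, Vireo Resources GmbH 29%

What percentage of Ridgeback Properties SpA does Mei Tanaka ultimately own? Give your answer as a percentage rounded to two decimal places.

89.94%

Mei reaches Ridgeback along 3 paths.
Via Vireo → Windward → Anchor: 99% × 80% × 77% × 15% = 9.1476%.
Via Vireo: 99% × 21% = 20.79%.
Direct stake: 60% = 60%.
Total: 9.1476% + 20.79% + 60% = 89.9376%.
Rounded: 89.94%.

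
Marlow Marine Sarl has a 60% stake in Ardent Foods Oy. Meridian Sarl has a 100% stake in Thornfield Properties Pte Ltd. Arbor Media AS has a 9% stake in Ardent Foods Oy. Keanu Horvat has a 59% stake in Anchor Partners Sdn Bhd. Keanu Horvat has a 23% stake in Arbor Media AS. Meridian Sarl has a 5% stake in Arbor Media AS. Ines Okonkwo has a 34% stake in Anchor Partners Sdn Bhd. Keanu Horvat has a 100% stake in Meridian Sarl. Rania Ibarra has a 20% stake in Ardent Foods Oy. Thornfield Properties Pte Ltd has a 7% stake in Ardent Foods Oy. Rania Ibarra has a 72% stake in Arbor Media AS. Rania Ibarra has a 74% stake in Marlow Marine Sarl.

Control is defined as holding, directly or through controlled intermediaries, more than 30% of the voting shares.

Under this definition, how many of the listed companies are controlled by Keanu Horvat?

Keanu holds 100% of Meridian, so Keanu controls Meridian.
Meridian holds 100% of Thornfield, so Keanu controls Thornfield.
Keanu holds 59% of Anchor, so Keanu controls Anchor.
No other company's threshold is met.
Keanu controls 3 companies.

3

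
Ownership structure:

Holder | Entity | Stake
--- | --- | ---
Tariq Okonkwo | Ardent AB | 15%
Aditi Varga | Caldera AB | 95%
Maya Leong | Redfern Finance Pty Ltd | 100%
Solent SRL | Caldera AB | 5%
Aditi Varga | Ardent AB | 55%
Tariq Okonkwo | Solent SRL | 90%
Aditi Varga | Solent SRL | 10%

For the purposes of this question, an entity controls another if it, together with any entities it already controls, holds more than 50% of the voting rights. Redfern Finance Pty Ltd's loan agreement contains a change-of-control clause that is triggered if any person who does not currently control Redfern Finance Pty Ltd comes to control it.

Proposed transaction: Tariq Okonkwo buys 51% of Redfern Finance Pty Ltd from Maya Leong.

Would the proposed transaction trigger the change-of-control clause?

Yes

The purchase adds only to Tariq's holdings (Maya's stake shrinks), so Tariq is the only person who could newly come to control Redfern.
Tariq holds 90% of Solent, so Tariq controls Solent.
Neither Tariq nor any entity Tariq controls holds any voting interest in Redfern.
So before the transaction, Tariq does not control Redfern.
After the purchase, Tariq holds 51% of Redfern directly, and Maya's stake falls to 49%.
Tariq holds 51% of Redfern, so Tariq controls Redfern.
Tariq did not control Redfern before and does after, so the clause is triggered.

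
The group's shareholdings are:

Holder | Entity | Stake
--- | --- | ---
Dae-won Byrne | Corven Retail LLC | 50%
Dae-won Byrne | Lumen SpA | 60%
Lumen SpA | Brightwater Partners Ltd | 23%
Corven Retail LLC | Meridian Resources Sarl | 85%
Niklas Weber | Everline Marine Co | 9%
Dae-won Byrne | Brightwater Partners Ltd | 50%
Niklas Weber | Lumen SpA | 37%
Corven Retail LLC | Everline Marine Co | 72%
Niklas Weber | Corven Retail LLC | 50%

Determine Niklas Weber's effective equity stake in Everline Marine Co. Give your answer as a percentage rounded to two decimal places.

45.00%

Niklas reaches Everline along 2 paths.
Via Corven: 50% × 72% = 36%.
Direct stake: 9% = 9%.
Total: 36% + 9% = 45%.
Rounded: 45.00%.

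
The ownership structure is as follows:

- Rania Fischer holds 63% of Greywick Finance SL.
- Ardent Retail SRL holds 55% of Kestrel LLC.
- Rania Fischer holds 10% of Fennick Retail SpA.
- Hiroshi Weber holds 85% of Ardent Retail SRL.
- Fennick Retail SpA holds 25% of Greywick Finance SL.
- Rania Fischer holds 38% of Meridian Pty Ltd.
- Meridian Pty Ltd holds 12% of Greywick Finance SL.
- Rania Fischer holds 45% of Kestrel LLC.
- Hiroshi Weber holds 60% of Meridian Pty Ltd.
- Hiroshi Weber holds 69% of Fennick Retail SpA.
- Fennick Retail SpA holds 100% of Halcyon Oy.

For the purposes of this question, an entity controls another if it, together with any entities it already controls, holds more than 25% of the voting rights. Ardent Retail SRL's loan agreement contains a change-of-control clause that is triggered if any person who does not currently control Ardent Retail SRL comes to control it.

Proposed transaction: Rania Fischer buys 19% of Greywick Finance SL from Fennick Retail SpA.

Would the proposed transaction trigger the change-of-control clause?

No

The purchase adds only to Rania's holdings (Fennick's stake shrinks), so Rania is the only person who could newly come to control Ardent.
Rania holds 38% of Meridian, so Rania controls Meridian.
Rania holds 45% of Kestrel, so Rania controls Kestrel.
Meridian and Rania together hold 12% + 63% = 75% of Greywick, so Rania controls Greywick.
Neither Rania nor any entity Rania controls holds any voting interest in Ardent.
So before the transaction, Rania does not control Ardent.
After the purchase, Rania's direct stake in Greywick rises to 63% + 19% = 82%, and Fennick's stake falls to 6%.
Meridian and Rania together hold 12% + 82% = 94% of Greywick, so Rania controls Greywick.
After the transaction, neither Rania nor any entity Rania controls holds a voting interest in Ardent, so Rania still does not control it.
No new person acquires control, so the clause is not triggered.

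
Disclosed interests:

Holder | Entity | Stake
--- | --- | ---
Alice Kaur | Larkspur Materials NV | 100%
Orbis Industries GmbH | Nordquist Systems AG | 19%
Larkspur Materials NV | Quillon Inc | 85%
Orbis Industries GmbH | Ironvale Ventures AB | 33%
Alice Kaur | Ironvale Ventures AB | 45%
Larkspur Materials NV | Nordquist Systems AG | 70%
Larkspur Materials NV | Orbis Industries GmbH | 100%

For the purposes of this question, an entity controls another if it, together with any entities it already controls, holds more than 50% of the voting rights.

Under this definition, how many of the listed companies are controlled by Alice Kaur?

5

Alice holds 100% of Larkspur, so Alice controls Larkspur.
Larkspur holds 100% of Orbis, so Alice controls Orbis.
Larkspur holds 85% of Quillon, so Alice controls Quillon.
Larkspur and Orbis together hold 70% + 19% = 89% of Nordquist, so Alice controls Nordquist.
Alice and Orbis together hold 45% + 33% = 78% of Ironvale, so Alice controls Ironvale.
Alice controls 5 companies.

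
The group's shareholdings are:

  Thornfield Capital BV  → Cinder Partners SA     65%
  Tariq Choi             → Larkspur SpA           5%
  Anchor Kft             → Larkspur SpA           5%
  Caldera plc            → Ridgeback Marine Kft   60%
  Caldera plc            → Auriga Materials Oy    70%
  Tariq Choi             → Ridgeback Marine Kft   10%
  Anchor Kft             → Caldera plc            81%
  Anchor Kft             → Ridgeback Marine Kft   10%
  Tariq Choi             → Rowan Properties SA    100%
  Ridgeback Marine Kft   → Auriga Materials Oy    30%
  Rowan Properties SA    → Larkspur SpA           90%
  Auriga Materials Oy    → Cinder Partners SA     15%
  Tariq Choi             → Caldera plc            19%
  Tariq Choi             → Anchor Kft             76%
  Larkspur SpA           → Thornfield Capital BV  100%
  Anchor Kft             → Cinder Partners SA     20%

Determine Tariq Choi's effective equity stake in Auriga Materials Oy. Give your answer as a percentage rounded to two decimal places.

76.17%

Tariq reaches Auriga along 6 paths.
Via Caldera: 19% × 70% = 13.3%.
Via Anchor → Caldera: 76% × 81% × 70% = 43.092%.
Via Caldera → Ridgeback: 19% × 60% × 30% = 3.42%.
Via Anchor → Caldera → Ridgeback: 76% × 81% × 60% × 30% = 11.0808%.
Via Anchor → Ridgeback: 76% × 10% × 30% = 2.28%.
Via Ridgeback: 10% × 30% = 3%.
Total: 13.3% + 43.092% + 3.42% + 11.0808% + 2.28% + 3% = 76.1728%.
Rounded: 76.17%.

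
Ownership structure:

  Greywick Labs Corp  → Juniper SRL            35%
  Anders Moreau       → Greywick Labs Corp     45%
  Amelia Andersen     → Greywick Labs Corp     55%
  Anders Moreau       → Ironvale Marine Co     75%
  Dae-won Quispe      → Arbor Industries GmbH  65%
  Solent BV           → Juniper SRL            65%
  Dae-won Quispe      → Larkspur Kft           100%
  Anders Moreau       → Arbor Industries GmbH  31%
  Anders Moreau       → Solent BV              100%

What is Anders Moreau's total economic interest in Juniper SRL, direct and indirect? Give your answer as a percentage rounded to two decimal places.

Anders reaches Juniper along 2 paths.
Via Greywick: 45% × 35% = 15.75%.
Via Solent: 100% × 65% = 65%.
Total: 15.75% + 65% = 80.75%.

80.75%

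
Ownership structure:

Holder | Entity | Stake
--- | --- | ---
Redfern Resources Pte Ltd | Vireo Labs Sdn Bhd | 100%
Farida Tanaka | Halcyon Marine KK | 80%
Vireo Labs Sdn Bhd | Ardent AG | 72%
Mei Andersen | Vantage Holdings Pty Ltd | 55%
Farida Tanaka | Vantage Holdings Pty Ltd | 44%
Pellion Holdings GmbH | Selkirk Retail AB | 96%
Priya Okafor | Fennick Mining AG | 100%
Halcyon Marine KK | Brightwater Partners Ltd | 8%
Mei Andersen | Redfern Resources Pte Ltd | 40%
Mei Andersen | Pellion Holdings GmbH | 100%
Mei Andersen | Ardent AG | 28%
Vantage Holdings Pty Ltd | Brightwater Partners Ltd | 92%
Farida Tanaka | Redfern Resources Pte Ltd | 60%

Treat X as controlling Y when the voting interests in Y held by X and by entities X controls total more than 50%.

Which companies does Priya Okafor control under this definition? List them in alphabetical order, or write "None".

Priya holds 100% of Fennick, so Priya controls Fennick.
No other company's threshold is met.

Fennick Mining AG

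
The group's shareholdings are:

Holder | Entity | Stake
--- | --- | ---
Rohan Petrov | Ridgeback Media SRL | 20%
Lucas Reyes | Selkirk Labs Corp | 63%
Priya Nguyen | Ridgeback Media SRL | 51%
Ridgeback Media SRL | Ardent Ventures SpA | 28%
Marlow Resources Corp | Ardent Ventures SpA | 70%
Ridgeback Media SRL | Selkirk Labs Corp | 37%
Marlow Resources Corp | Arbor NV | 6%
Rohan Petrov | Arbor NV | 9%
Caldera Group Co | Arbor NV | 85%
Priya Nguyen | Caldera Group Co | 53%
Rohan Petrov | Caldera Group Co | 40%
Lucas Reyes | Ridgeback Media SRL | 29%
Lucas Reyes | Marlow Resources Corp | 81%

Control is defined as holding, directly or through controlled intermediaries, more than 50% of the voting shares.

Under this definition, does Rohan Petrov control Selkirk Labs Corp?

Rohan's largest direct stake is 40% in Caldera, which does not meet the threshold, so Rohan controls no company.
Neither Rohan nor any entity Rohan controls holds any voting interest in Selkirk.
So Rohan does not control Selkirk.

No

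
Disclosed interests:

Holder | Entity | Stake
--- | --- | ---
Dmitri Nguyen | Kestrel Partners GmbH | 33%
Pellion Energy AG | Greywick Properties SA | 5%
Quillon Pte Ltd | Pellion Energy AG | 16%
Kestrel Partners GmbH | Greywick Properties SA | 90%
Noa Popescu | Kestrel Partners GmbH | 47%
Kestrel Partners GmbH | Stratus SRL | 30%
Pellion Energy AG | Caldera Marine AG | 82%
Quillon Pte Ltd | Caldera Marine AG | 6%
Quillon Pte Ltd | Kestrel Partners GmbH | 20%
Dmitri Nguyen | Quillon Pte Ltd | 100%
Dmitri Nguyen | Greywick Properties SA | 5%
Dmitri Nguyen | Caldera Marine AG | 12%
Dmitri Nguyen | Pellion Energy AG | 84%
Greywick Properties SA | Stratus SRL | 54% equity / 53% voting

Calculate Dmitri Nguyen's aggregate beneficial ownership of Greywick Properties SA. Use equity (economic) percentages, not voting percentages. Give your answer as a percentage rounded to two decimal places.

Dmitri reaches Greywick along 5 paths.
Via Pellion: 84% × 5% = 4.2%.
Via Quillon → Pellion: 100% × 16% × 5% = 0.8%.
Direct stake: 5% = 5%.
Via Quillon → Kestrel: 100% × 20% × 90% = 18%.
Via Kestrel: 33% × 90% = 29.7%.
Total: 4.2% + 0.8% + 5% + 18% + 29.7% = 57.7%.
Rounded: 57.70%.

57.70%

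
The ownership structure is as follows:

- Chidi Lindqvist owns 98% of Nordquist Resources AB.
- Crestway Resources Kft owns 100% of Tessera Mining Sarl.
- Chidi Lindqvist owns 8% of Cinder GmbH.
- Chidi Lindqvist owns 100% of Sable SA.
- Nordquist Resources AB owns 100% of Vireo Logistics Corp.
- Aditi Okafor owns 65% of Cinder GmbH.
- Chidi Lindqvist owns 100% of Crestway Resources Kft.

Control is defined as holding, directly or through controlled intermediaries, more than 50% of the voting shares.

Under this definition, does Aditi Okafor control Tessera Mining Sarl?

Aditi holds 65% of Cinder, so Aditi controls Cinder.
Neither Aditi nor any entity Aditi controls holds any voting interest in Tessera.
So Aditi does not control Tessera.

No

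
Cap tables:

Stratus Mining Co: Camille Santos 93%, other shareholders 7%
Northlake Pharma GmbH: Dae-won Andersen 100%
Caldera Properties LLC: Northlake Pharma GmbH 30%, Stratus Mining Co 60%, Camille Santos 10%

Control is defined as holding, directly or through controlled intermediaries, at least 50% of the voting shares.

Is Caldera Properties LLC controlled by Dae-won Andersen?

Dae-won holds 100% of Northlake, so Dae-won controls Northlake.
In Caldera, Dae-won's side holds only 30%, not ≥ 50%.
So Dae-won does not control Caldera.

No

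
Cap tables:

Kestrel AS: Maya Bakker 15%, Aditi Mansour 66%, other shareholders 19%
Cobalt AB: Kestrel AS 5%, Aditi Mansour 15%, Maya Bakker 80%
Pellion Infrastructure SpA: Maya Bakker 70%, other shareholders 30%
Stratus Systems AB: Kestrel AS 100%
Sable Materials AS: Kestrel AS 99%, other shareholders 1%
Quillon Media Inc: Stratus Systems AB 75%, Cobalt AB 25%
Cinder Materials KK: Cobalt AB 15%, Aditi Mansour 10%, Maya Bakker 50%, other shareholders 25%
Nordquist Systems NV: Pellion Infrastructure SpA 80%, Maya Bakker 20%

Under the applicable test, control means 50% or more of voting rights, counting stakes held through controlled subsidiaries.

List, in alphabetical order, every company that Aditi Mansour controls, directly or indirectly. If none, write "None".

Kestrel AS, Quillon Media Inc, Sable Materials AS, Stratus Systems AB

Aditi holds 66% of Kestrel, so Aditi controls Kestrel.
Kestrel holds 100% of Stratus, so Aditi controls Stratus.
Kestrel holds 99% of Sable, so Aditi controls Sable.
Stratus holds 75% of Quillon, so Aditi controls Quillon.
No other company's threshold is met.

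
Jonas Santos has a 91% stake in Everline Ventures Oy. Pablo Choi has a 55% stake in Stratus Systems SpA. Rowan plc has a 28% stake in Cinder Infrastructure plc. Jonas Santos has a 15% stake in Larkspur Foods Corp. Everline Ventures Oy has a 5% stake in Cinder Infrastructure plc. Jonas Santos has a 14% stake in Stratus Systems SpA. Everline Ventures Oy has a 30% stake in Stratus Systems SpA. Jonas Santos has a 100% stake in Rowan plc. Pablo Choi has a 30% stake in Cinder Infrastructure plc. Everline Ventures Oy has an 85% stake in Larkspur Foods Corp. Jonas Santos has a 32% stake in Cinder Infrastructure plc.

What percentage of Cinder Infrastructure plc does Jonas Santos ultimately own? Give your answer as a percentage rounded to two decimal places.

64.55%

Jonas reaches Cinder along 3 paths.
Via Rowan: 100% × 28% = 28%.
Direct stake: 32% = 32%.
Via Everline: 91% × 5% = 4.55%.
Total: 28% + 32% + 4.55% = 64.55%.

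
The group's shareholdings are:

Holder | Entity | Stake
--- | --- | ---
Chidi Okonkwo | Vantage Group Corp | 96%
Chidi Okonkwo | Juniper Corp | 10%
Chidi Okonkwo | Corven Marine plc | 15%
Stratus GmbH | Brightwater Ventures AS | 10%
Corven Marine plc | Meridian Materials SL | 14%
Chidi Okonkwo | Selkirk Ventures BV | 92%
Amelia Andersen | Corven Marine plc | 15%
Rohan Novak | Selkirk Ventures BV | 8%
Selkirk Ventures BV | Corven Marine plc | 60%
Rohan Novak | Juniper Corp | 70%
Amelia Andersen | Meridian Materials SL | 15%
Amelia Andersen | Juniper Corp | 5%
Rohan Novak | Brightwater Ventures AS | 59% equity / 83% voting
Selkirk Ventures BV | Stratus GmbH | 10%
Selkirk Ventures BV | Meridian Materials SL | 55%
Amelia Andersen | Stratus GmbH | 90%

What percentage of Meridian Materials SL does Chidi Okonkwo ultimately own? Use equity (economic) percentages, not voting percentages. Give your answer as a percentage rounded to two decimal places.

Chidi reaches Meridian along 3 paths.
Via Selkirk: 92% × 55% = 50.6%.
Via Selkirk → Corven: 92% × 60% × 14% = 7.728%.
Via Corven: 15% × 14% = 2.1%.
Total: 50.6% + 7.728% + 2.1% = 60.428%.
Rounded: 60.43%.

60.43%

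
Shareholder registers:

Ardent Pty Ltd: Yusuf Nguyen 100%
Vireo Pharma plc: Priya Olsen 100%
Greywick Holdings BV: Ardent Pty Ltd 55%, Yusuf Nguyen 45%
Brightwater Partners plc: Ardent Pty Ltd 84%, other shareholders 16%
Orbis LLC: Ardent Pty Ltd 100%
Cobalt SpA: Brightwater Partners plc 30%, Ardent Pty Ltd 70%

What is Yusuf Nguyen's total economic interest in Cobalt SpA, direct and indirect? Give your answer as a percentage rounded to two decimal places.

95.20%

Yusuf reaches Cobalt along 2 paths.
Via Ardent → Brightwater: 100% × 84% × 30% = 25.2%.
Via Ardent: 100% × 70% = 70%.
Total: 25.2% + 70% = 95.2%.
Rounded: 95.20%.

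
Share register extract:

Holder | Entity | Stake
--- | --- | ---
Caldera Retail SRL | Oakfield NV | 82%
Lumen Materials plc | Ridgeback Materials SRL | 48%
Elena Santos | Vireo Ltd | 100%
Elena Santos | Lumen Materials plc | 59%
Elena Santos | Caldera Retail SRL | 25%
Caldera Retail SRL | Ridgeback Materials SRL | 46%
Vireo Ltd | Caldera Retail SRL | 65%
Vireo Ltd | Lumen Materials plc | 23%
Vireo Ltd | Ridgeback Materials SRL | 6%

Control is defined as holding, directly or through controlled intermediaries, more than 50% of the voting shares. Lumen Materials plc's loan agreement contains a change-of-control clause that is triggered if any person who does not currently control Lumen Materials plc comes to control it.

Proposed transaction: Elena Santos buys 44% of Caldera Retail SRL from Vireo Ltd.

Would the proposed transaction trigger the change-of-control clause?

No

The purchase adds only to Elena's holdings (Vireo's stake shrinks), so Elena is the only person who could newly come to control Lumen.
Elena holds 100% of Vireo, so Elena controls Vireo.
Elena and Vireo together hold 59% + 23% = 82% of Lumen, so Elena controls Lumen.
So Elena already controls Lumen before the transaction.
After the purchase, Elena's direct stake in Caldera rises to 25% + 44% = 69%, and Vireo's stake falls to 21%.
Elena controlled Lumen already, so this is not a new person acquiring control; every other person's position is unchanged or reduced.
No new person acquires control, so the clause is not triggered.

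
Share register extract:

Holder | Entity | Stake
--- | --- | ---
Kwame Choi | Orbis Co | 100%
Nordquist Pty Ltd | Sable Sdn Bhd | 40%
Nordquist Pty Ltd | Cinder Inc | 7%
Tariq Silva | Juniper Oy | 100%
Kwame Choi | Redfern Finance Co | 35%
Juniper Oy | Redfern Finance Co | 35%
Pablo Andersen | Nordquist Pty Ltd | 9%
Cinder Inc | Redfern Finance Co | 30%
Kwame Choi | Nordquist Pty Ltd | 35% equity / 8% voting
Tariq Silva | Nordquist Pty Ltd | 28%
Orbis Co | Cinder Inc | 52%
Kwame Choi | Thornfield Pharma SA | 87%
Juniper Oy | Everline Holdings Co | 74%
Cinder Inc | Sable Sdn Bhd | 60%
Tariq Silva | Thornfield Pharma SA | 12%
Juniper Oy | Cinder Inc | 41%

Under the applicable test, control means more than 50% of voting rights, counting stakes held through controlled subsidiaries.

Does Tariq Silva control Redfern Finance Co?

No

Tariq holds 100% of Juniper, so Tariq controls Juniper.
Juniper holds 74% of Everline, so Tariq controls Everline.
In Redfern, Tariq's side holds only 35%, not > 50%.
So Tariq does not control Redfern.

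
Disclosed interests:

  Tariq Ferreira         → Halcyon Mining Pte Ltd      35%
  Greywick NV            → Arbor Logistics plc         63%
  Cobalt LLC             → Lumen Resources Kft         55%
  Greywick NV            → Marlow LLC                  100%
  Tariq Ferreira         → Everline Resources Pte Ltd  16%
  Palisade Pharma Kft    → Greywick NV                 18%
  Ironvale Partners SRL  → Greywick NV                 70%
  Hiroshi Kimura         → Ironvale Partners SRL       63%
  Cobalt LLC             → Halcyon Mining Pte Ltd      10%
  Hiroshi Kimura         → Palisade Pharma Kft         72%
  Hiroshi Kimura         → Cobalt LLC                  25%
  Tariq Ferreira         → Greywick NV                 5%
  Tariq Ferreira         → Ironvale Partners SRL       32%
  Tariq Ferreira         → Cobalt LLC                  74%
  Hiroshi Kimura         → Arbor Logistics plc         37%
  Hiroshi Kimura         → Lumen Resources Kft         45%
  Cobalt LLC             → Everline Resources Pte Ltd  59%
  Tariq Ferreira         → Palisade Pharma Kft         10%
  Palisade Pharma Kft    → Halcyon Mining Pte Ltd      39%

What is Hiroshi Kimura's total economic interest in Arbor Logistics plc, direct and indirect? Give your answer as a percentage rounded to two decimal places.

72.95%

Hiroshi reaches Arbor along 3 paths.
Direct stake: 37% = 37%.
Via Ironvale → Greywick: 63% × 70% × 63% = 27.783%.
Via Palisade → Greywick: 72% × 18% × 63% = 8.1648%.
Total: 37% + 27.783% + 8.1648% = 72.9478%.
Rounded: 72.95%.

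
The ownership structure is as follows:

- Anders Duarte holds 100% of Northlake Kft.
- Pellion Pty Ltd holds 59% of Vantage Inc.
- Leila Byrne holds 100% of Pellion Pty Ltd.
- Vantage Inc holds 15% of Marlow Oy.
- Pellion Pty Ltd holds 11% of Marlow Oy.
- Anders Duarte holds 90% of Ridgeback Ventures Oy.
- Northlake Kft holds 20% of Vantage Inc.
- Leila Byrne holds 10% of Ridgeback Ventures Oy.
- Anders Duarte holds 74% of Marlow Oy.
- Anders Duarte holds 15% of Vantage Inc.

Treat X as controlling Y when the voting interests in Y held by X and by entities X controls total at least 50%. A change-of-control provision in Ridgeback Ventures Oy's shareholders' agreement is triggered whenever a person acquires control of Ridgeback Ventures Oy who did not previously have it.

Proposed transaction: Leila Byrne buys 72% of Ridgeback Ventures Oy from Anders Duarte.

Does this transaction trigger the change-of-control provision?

Yes

The purchase adds only to Leila's holdings (Anders's stake shrinks), so Leila is the only person who could newly come to control Ridgeback.
Leila holds 100% of Pellion, so Leila controls Pellion.
Pellion holds 59% of Vantage, so Leila controls Vantage.
In Ridgeback, Leila's side holds only 10%, not ≥ 50%.
So before the transaction, Leila does not control Ridgeback.
After the purchase, Leila's direct stake in Ridgeback rises to 10% + 72% = 82%, and Anders's stake falls to 18%.
Leila holds 82% of Ridgeback, so Leila controls Ridgeback.
Leila did not control Ridgeback before and does after, so the clause is triggered.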